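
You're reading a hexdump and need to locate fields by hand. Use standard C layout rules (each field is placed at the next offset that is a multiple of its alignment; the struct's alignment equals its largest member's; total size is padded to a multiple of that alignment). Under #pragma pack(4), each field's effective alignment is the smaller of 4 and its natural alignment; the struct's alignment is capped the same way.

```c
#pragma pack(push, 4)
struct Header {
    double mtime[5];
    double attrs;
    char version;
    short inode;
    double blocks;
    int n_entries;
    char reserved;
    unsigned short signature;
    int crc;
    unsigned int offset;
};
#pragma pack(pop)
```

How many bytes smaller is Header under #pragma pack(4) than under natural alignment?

natural layout:
  @0: mtime [40B, align 8] → 40
  @40: attrs [8B, align 8] → 48
  @48: version [1B, align 1] → 49
  +1 pad (align 2)
  @50: inode [2B, align 2] → 52
  +4 pad (align 8)
  @56: blocks [8B, align 8] → 64
  @64: n_entries [4B, align 4] → 68
  @68: reserved [1B, align 1] → 69
  +1 pad (align 2)
  @70: signature [2B, align 2] → 72
  @72: crc [4B, align 4] → 76
  @76: offset [4B, align 4] → 80
  size 80, align 8
packed(4) layout:
  @0: mtime [40B, align 4] → 40
  @40: attrs [8B, align 4] → 48
  @48: version [1B, align 1] → 49
  +1 pad (align 2)
  @50: inode [2B, align 2] → 52
  @52: blocks [8B, align 4] → 60
  @60: n_entries [4B, align 4] → 64
  @64: reserved [1B, align 1] → 65
  +1 pad (align 2)
  @66: signature [2B, align 2] → 68
  @68: crc [4B, align 4] → 72
  @72: offset [4B, align 4] → 76
  size 76, align 4
80 − 76 = 4

4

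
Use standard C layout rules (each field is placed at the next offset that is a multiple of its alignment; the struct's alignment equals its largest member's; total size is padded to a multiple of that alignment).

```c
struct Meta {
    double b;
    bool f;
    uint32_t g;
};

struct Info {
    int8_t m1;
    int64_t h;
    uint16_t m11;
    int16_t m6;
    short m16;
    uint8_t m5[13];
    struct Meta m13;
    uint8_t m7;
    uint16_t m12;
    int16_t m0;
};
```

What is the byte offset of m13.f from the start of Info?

48

Meta: b at 0 (size 8, align 8) → ends 8; f at 8 (size 1, align 1) → ends 9; pad 3 to align 4 for g; g at 12 (size 4, align 4) → ends 16; total 16 bytes, alignment 8
m1 at 0 (size 1, align 1) → ends 1
pad 7 to align 8 for h
h at 8 (size 8, align 8) → ends 16
m11 at 16 (size 2, align 2) → ends 18
m6 at 18 (size 2, align 2) → ends 20
m16 at 20 (size 2, align 2) → ends 22
m5 at 22 (size 13, align 1) → ends 35
pad 5 to align 8 for m13
m13 at 40 (size 16, align 8) → ends 56
within Meta: f at 8
40 + 8 = 48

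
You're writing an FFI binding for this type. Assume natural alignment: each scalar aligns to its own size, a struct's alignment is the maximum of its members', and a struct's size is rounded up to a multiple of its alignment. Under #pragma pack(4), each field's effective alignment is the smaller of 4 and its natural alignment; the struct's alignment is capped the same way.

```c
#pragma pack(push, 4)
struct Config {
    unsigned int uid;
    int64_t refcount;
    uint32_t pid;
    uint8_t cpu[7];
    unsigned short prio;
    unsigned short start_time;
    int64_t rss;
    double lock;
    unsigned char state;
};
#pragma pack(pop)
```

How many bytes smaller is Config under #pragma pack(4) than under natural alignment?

8

natural layout:
  uid at 0 (size 4, align 4) → ends 4
  pad 4 to align 8 for refcount
  refcount at 8 (size 8, align 8) → ends 16
  pid at 16 (size 4, align 4) → ends 20
  cpu at 20 (size 7, align 1) → ends 27
  pad 1 to align 2 for prio
  prio at 28 (size 2, align 2) → ends 30
  start_time at 30 (size 2, align 2) → ends 32
  rss at 32 (size 8, align 8) → ends 40
  lock at 40 (size 8, align 8) → ends 48
  state at 48 (size 1, align 1) → ends 49
  tail pad 7 to reach multiple of 8
  total 56 bytes, alignment 8
packed(4) layout:
  uid at 0 (size 4, align 4) → ends 4
  refcount at 4 (size 8, align 4) → ends 12
  pid at 12 (size 4, align 4) → ends 16
  cpu at 16 (size 7, align 1) → ends 23
  pad 1 to align 2 for prio
  prio at 24 (size 2, align 2) → ends 26
  start_time at 26 (size 2, align 2) → ends 28
  rss at 28 (size 8, align 4) → ends 36
  lock at 36 (size 8, align 4) → ends 44
  state at 44 (size 1, align 1) → ends 45
  tail pad 3 to reach multiple of 4
  total 48 bytes, alignment 4
56 − 48 = 8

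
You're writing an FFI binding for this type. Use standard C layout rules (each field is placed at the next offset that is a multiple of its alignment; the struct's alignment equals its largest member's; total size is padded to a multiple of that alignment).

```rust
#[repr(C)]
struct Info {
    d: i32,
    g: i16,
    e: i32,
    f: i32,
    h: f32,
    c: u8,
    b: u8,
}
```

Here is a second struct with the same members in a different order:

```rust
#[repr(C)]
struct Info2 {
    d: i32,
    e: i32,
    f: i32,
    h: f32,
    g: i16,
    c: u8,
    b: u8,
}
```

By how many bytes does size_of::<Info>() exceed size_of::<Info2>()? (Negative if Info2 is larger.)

4

0..4  d  (4B, 4-aligned)
4..6  g  (2B, 2-aligned)
6..8  -- padding (2B)
8..12  e  (4B, 4-aligned)
12..16  f  (4B, 4-aligned)
16..20  h  (4B, 4-aligned)
20..21  c  (1B, 1-aligned)
21..22  b  (1B, 1-aligned)
22..24  -- tail padding (2B)
sizeof = 24, alignof = 4
— Info2 —
0..4  d  (4B, 4-aligned)
4..8  e  (4B, 4-aligned)
8..12  f  (4B, 4-aligned)
12..16  h  (4B, 4-aligned)
16..18  g  (2B, 2-aligned)
18..19  c  (1B, 1-aligned)
19..20  b  (1B, 1-aligned)
sizeof = 20, alignof = 4
24 − 20 = 4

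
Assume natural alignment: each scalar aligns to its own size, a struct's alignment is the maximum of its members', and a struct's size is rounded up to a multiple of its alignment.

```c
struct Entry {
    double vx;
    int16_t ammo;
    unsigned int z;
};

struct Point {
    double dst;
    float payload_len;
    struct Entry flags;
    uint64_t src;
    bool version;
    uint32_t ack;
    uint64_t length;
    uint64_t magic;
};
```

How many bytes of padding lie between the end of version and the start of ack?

Entry: @0: vx [8B, align 8] → 8; @8: ammo [2B, align 2] → 10; +2 pad (align 4); @12: z [4B, align 4] → 16; size 16, align 8
@0: dst [8B, align 8] → 8
@8: payload_len [4B, align 4] → 12
+4 pad (align 8)
@16: flags [16B, align 8] → 32
@32: src [8B, align 8] → 40
@40: version [1B, align 1] → 41
+3 pad (align 4)
@44: ack [4B, align 4] → 48

3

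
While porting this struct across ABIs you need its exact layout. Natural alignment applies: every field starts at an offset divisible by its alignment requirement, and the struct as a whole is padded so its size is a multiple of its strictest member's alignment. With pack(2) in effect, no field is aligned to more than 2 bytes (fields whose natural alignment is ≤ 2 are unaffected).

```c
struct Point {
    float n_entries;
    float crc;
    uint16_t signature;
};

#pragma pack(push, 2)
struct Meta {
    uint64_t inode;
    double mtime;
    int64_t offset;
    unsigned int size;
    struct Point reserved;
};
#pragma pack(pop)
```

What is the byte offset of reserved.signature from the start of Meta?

36

Point: 0..4  n_entries  (4B, 4-aligned); 4..8  crc  (4B, 4-aligned); 8..10  signature  (2B, 2-aligned); 10..12  -- tail padding (2B); sizeof = 12, alignof = 4
0..8  inode  (8B, 2-aligned)
8..16  mtime  (8B, 2-aligned)
16..24  offset  (8B, 2-aligned)
24..28  size  (4B, 2-aligned)
28..40  reserved  (12B, 2-aligned)
within Point: signature at 8
28 + 8 = 36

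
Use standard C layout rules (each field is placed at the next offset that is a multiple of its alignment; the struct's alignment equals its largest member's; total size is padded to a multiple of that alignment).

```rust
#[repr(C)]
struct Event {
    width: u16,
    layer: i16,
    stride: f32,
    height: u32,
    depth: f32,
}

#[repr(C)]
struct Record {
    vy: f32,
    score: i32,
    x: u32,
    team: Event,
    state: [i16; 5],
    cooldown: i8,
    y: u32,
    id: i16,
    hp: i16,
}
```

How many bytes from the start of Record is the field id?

Event: @0: width [2B, align 2] → 2; @2: layer [2B, align 2] → 4; @4: stride [4B, align 4] → 8; @8: height [4B, align 4] → 12; @12: depth [4B, align 4] → 16; size 16, align 4
@0: vy [4B, align 4] → 4
@4: score [4B, align 4] → 8
@8: x [4B, align 4] → 12
@12: team [16B, align 4] → 28
@28: state [10B, align 2] → 38
@38: cooldown [1B, align 1] → 39
+1 pad (align 4)
@40: y [4B, align 4] → 44
@44: id [2B, align 2] → 46

44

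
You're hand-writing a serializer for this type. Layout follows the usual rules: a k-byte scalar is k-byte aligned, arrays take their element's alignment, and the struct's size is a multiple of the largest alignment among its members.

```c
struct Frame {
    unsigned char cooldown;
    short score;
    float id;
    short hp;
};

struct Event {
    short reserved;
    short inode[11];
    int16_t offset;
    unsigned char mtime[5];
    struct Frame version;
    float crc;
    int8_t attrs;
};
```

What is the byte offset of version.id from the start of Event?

36

Frame: 0..1  cooldown  (1B, 1-aligned); 1..2  -- padding (1B); 2..4  score  (2B, 2-aligned); 4..8  id  (4B, 4-aligned); 8..10  hp  (2B, 2-aligned); 10..12  -- tail padding (2B); sizeof = 12, alignof = 4
0..2  reserved  (2B, 2-aligned)
2..24  inode  (22B, 2-aligned)
24..26  offset  (2B, 2-aligned)
26..31  mtime  (5B, 1-aligned)
31..32  -- padding (1B)
32..44  version  (12B, 4-aligned)
within Frame: id at 4
32 + 4 = 36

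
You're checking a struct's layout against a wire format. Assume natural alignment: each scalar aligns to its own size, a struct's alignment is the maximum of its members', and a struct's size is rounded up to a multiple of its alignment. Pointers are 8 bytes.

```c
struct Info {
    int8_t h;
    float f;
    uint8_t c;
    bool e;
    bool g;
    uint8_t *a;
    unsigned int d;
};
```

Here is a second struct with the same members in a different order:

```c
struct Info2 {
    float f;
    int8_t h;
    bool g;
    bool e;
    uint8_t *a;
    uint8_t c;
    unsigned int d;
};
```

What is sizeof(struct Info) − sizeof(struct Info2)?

8

@0: h [1B, align 1] → 1
+3 pad (align 4)
@4: f [4B, align 4] → 8
@8: c [1B, align 1] → 9
@9: e [1B, align 1] → 10
@10: g [1B, align 1] → 11
+5 pad (align 8)
@16: a [8B, align 8] → 24
@24: d [4B, align 4] → 28
+4 tail pad (align 8)
size 32, align 8
— Info2 —
@0: f [4B, align 4] → 4
@4: h [1B, align 1] → 5
@5: g [1B, align 1] → 6
@6: e [1B, align 1] → 7
+1 pad (align 8)
@8: a [8B, align 8] → 16
@16: c [1B, align 1] → 17
+3 pad (align 4)
@20: d [4B, align 4] → 24
size 24, align 8
32 − 24 = 8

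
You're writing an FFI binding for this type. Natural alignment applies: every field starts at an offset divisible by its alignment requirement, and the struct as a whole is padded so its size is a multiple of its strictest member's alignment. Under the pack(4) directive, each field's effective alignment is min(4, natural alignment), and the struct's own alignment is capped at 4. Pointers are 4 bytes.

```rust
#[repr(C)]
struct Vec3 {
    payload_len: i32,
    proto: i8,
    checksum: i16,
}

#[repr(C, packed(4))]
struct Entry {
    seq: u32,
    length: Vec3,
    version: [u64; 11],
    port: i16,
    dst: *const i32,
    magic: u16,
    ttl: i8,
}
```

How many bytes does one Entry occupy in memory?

Vec3: payload_len at 0 (size 4, align 4) → ends 4; proto at 4 (size 1, align 1) → ends 5; pad 1 to align 2 for checksum; checksum at 6 (size 2, align 2) → ends 8; total 8 bytes, alignment 4
seq at 0 (size 4, align 4) → ends 4
length at 4 (size 8, align 4) → ends 12
version at 12 (size 88, align 4) → ends 100
port at 100 (size 2, align 2) → ends 102
pad 2 to align 4 for dst
dst at 104 (size 4, align 4) → ends 108
magic at 108 (size 2, align 2) → ends 110
ttl at 110 (size 1, align 1) → ends 111
tail pad 1 to reach multiple of 4
total 112 bytes, alignment 4

112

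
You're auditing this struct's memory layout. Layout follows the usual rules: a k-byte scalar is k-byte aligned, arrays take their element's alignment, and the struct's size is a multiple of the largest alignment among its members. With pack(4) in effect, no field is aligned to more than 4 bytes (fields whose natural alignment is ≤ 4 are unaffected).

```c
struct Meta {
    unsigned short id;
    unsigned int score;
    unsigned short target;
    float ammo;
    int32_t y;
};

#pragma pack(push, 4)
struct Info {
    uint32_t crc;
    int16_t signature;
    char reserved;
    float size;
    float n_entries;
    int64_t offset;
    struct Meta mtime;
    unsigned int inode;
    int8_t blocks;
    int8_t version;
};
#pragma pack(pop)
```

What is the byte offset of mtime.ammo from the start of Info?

36

Meta: 0..2  id  (2B, 2-aligned); 2..4  -- padding (2B); 4..8  score  (4B, 4-aligned); 8..10  target  (2B, 2-aligned); 10..12  -- padding (2B); 12..16  ammo  (4B, 4-aligned); 16..20  y  (4B, 4-aligned); sizeof = 20, alignof = 4
0..4  crc  (4B, 4-aligned)
4..6  signature  (2B, 2-aligned)
6..7  reserved  (1B, 1-aligned)
7..8  -- padding (1B)
8..12  size  (4B, 4-aligned)
12..16  n_entries  (4B, 4-aligned)
16..24  offset  (8B, 4-aligned)
24..44  mtime  (20B, 4-aligned)
within Meta: ammo at 12
24 + 12 = 36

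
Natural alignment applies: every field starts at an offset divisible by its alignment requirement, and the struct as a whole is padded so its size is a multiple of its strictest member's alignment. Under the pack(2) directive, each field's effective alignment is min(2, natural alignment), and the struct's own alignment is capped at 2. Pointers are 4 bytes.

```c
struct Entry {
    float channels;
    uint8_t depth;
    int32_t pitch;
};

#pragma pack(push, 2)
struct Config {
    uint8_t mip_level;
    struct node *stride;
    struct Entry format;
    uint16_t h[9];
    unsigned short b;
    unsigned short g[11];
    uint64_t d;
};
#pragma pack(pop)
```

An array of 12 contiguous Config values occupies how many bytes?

816

Entry: 0..4  channels  (4B, 4-aligned); 4..5  depth  (1B, 1-aligned); 5..8  -- padding (3B); 8..12  pitch  (4B, 4-aligned); sizeof = 12, alignof = 4
0..1  mip_level  (1B, 1-aligned)
1..2  -- padding (1B)
2..6  stride  (4B, 2-aligned)
6..18  format  (12B, 2-aligned)
18..36  h  (18B, 2-aligned)
36..38  b  (2B, 2-aligned)
38..60  g  (22B, 2-aligned)
60..68  d  (8B, 2-aligned)
sizeof = 68, alignof = 2
array of 12: 12 × 68 = 816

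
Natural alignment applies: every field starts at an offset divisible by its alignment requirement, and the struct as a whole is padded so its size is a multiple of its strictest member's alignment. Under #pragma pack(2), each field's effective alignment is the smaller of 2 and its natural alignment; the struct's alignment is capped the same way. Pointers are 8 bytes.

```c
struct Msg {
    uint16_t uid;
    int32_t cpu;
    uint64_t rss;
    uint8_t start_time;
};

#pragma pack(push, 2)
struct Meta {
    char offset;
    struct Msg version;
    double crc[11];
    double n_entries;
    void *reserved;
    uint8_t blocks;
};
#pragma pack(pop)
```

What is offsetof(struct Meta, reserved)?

122

Msg: uid at 0 (size 2, align 2) → ends 2; pad 2 to align 4 for cpu; cpu at 4 (size 4, align 4) → ends 8; rss at 8 (size 8, align 8) → ends 16; start_time at 16 (size 1, align 1) → ends 17; tail pad 7 to reach multiple of 8; total 24 bytes, alignment 8
offset at 0 (size 1, align 1) → ends 1
pad 1 to align 2 for version
version at 2 (size 24, align 2) → ends 26
crc at 26 (size 88, align 2) → ends 114
n_entries at 114 (size 8, align 2) → ends 122
reserved at 122 (size 8, align 2) → ends 130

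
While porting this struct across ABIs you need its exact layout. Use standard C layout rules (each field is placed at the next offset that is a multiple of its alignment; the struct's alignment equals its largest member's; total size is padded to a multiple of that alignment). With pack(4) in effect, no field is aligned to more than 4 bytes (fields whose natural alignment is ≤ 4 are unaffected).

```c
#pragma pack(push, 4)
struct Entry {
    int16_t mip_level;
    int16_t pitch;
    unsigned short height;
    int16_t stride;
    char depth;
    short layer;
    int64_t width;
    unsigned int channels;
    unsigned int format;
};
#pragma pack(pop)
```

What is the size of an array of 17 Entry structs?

mip_level at 0 (size 2, align 2) → ends 2
pitch at 2 (size 2, align 2) → ends 4
height at 4 (size 2, align 2) → ends 6
stride at 6 (size 2, align 2) → ends 8
depth at 8 (size 1, align 1) → ends 9
pad 1 to align 2 for layer
layer at 10 (size 2, align 2) → ends 12
width at 12 (size 8, align 4) → ends 20
channels at 20 (size 4, align 4) → ends 24
format at 24 (size 4, align 4) → ends 28
total 28 bytes, alignment 4
array of 17: 17 × 28 = 476

476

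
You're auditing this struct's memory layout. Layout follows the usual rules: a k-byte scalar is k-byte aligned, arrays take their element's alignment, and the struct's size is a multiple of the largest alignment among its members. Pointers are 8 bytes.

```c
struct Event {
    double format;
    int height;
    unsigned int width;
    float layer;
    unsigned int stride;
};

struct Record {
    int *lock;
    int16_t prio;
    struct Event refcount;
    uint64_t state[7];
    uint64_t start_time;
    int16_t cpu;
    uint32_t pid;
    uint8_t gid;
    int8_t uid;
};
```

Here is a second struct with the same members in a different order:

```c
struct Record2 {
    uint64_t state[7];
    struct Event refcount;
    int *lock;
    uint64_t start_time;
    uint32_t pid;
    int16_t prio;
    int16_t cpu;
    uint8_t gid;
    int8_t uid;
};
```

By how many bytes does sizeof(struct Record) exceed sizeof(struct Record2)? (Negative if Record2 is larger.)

Event: @0: format [8B, align 8] → 8; @8: height [4B, align 4] → 12; @12: width [4B, align 4] → 16; @16: layer [4B, align 4] → 20; @20: stride [4B, align 4] → 24; size 24, align 8
@0: lock [8B, align 8] → 8
@8: prio [2B, align 2] → 10
+6 pad (align 8)
@16: refcount [24B, align 8] → 40
@40: state [56B, align 8] → 96
@96: start_time [8B, align 8] → 104
@104: cpu [2B, align 2] → 106
+2 pad (align 4)
@108: pid [4B, align 4] → 112
@112: gid [1B, align 1] → 113
@113: uid [1B, align 1] → 114
+6 tail pad (align 8)
size 120, align 8
— Record2 —
@0: state [56B, align 8] → 56
@56: refcount [24B, align 8] → 80
@80: lock [8B, align 8] → 88
@88: start_time [8B, align 8] → 96
@96: pid [4B, align 4] → 100
@100: prio [2B, align 2] → 102
@102: cpu [2B, align 2] → 104
@104: gid [1B, align 1] → 105
@105: uid [1B, align 1] → 106
+6 tail pad (align 8)
size 112, align 8
120 − 112 = 8

8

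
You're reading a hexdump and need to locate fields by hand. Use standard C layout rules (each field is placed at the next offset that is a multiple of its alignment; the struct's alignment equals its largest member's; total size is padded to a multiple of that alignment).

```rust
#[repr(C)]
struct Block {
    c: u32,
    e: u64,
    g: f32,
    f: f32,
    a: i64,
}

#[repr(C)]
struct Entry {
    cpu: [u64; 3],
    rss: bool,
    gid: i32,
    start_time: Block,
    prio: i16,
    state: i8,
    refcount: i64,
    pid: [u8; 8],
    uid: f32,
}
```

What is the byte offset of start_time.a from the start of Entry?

56

Block: 0..4  c  (4B, 4-aligned); 4..8  -- padding (4B); 8..16  e  (8B, 8-aligned); 16..20  g  (4B, 4-aligned); 20..24  f  (4B, 4-aligned); 24..32  a  (8B, 8-aligned); sizeof = 32, alignof = 8
0..24  cpu  (24B, 8-aligned)
24..25  rss  (1B, 1-aligned)
25..28  -- padding (3B)
28..32  gid  (4B, 4-aligned)
32..64  start_time  (32B, 8-aligned)
within Block: a at 24
32 + 24 = 56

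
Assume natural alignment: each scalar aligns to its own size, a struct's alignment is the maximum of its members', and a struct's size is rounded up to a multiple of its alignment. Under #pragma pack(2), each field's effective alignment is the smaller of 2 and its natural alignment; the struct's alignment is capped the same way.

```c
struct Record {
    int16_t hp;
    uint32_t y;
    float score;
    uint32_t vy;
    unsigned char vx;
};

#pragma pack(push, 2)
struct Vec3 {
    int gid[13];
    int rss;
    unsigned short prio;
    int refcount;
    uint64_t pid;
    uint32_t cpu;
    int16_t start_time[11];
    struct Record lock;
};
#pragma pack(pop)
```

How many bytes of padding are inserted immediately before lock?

Record: hp at 0 (size 2, align 2) → ends 2; pad 2 to align 4 for y; y at 4 (size 4, align 4) → ends 8; score at 8 (size 4, align 4) → ends 12; vy at 12 (size 4, align 4) → ends 16; vx at 16 (size 1, align 1) → ends 17; tail pad 3 to reach multiple of 4; total 20 bytes, alignment 4
gid at 0 (size 52, align 2) → ends 52
rss at 52 (size 4, align 2) → ends 56
prio at 56 (size 2, align 2) → ends 58
refcount at 58 (size 4, align 2) → ends 62
pid at 62 (size 8, align 2) → ends 70
cpu at 70 (size 4, align 2) → ends 74
start_time at 74 (size 22, align 2) → ends 96
lock at 96 (size 20, align 2) → ends 116

0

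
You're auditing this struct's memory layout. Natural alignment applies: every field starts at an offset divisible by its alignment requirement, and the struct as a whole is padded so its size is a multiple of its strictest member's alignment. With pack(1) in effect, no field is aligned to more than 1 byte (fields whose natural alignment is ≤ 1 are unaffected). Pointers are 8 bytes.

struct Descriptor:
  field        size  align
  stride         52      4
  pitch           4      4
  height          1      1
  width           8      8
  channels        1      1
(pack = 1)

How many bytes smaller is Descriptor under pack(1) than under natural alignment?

14

natural layout:
  stride at 0 (size 52, align 4) → ends 52
  pitch at 52 (size 4, align 4) → ends 56
  height at 56 (size 1, align 1) → ends 57
  pad 7 to align 8 for width
  width at 64 (size 8, align 8) → ends 72
  channels at 72 (size 1, align 1) → ends 73
  tail pad 7 to reach multiple of 8
  total 80 bytes, alignment 8
packed(1) layout:
  stride at 0 (size 52, align 1) → ends 52
  pitch at 52 (size 4, align 1) → ends 56
  height at 56 (size 1, align 1) → ends 57
  width at 57 (size 8, align 1) → ends 65
  channels at 65 (size 1, align 1) → ends 66
  total 66 bytes, alignment 1
80 − 66 = 14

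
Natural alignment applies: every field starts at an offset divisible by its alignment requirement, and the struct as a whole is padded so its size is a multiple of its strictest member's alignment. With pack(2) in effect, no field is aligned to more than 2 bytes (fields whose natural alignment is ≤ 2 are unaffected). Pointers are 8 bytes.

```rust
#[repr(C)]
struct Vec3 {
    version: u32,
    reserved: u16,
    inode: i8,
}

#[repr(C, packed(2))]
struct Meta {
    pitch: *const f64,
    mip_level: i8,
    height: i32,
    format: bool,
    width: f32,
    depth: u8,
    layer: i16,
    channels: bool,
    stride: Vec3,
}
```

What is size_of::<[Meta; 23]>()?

782

Vec3: 0..4  version  (4B, 4-aligned); 4..6  reserved  (2B, 2-aligned); 6..7  inode  (1B, 1-aligned); 7..8  -- tail padding (1B); sizeof = 8, alignof = 4
0..8  pitch  (8B, 2-aligned)
8..9  mip_level  (1B, 1-aligned)
9..10  -- padding (1B)
10..14  height  (4B, 2-aligned)
14..15  format  (1B, 1-aligned)
15..16  -- padding (1B)
16..20  width  (4B, 2-aligned)
20..21  depth  (1B, 1-aligned)
21..22  -- padding (1B)
22..24  layer  (2B, 2-aligned)
24..25  channels  (1B, 1-aligned)
25..26  -- padding (1B)
26..34  stride  (8B, 2-aligned)
sizeof = 34, alignof = 2
array of 23: 23 × 34 = 782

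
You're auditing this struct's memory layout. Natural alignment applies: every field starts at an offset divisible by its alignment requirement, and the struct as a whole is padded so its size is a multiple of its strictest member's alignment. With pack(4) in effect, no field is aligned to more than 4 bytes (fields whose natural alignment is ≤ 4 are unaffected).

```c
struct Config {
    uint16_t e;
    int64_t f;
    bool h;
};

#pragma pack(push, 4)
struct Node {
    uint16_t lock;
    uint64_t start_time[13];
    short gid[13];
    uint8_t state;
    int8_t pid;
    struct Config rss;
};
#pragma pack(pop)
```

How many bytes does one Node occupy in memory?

160 bytes

Config: @0: e [2B, align 2] → 2; +6 pad (align 8); @8: f [8B, align 8] → 16; @16: h [1B, align 1] → 17; +7 tail pad (align 8); size 24, align 8
@0: lock [2B, align 2] → 2
+2 pad (align 4)
@4: start_time [104B, align 4] → 108
@108: gid [26B, align 2] → 134
@134: state [1B, align 1] → 135
@135: pid [1B, align 1] → 136
@136: rss [24B, align 4] → 160
size 160, align 4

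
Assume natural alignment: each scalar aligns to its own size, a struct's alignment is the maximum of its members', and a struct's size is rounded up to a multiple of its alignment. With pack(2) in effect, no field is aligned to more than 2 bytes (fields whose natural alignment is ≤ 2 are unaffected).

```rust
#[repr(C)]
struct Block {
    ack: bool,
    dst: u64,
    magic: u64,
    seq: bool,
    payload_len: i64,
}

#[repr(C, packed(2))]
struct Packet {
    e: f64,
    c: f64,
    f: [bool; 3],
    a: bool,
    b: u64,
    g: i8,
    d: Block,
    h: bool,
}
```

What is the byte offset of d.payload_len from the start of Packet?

62

Block: ack at 0 (size 1, align 1) → ends 1; pad 7 to align 8 for dst; dst at 8 (size 8, align 8) → ends 16; magic at 16 (size 8, align 8) → ends 24; seq at 24 (size 1, align 1) → ends 25; pad 7 to align 8 for payload_len; payload_len at 32 (size 8, align 8) → ends 40; total 40 bytes, alignment 8
e at 0 (size 8, align 2) → ends 8
c at 8 (size 8, align 2) → ends 16
f at 16 (size 3, align 1) → ends 19
a at 19 (size 1, align 1) → ends 20
b at 20 (size 8, align 2) → ends 28
g at 28 (size 1, align 1) → ends 29
pad 1 to align 2 for d
d at 30 (size 40, align 2) → ends 70
within Block: payload_len at 32
30 + 32 = 62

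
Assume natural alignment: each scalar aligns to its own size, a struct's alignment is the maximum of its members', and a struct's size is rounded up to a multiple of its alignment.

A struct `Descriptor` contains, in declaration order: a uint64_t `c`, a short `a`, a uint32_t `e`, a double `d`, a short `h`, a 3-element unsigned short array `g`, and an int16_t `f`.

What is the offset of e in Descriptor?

12

@0: c [8B, align 8] → 8
@8: a [2B, align 2] → 10
+2 pad (align 4)
@12: e [4B, align 4] → 16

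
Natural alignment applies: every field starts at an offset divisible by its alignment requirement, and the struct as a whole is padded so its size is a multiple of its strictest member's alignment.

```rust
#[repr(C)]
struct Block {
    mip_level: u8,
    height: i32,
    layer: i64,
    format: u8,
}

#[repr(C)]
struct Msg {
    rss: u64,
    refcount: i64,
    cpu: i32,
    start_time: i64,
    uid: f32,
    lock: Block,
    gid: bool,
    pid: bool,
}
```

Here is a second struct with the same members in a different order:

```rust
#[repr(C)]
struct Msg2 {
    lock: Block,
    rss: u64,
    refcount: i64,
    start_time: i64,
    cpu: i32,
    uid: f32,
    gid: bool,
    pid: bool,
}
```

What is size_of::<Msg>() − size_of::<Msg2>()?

8

Block: @0: mip_level [1B, align 1] → 1; +3 pad (align 4); @4: height [4B, align 4] → 8; @8: layer [8B, align 8] → 16; @16: format [1B, align 1] → 17; +7 tail pad (align 8); size 24, align 8
@0: rss [8B, align 8] → 8
@8: refcount [8B, align 8] → 16
@16: cpu [4B, align 4] → 20
+4 pad (align 8)
@24: start_time [8B, align 8] → 32
@32: uid [4B, align 4] → 36
+4 pad (align 8)
@40: lock [24B, align 8] → 64
@64: gid [1B, align 1] → 65
@65: pid [1B, align 1] → 66
+6 tail pad (align 8)
size 72, align 8
— Msg2 —
@0: lock [24B, align 8] → 24
@24: rss [8B, align 8] → 32
@32: refcount [8B, align 8] → 40
@40: start_time [8B, align 8] → 48
@48: cpu [4B, align 4] → 52
@52: uid [4B, align 4] → 56
@56: gid [1B, align 1] → 57
@57: pid [1B, align 1] → 58
+6 tail pad (align 8)
size 64, align 8
72 − 64 = 8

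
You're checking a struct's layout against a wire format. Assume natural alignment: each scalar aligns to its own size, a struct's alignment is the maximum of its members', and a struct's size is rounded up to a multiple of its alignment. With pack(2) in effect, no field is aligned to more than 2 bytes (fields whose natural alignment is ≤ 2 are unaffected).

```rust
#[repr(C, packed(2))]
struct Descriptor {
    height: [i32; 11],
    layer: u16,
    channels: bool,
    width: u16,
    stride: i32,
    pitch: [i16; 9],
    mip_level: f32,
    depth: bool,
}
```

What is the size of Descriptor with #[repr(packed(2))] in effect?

@0: height [44B, align 2] → 44
@44: layer [2B, align 2] → 46
@46: channels [1B, align 1] → 47
+1 pad (align 2)
@48: width [2B, align 2] → 50
@50: stride [4B, align 2] → 54
@54: pitch [18B, align 2] → 72
@72: mip_level [4B, align 2] → 76
@76: depth [1B, align 1] → 77
+1 tail pad (align 2)
size 78, align 2

78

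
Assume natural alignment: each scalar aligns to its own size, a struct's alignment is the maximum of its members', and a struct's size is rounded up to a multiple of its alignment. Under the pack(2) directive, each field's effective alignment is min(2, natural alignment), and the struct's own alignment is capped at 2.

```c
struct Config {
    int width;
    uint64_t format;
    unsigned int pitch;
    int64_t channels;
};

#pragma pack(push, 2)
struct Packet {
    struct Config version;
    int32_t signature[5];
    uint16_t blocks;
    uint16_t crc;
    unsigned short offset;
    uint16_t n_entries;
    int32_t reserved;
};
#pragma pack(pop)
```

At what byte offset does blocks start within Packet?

Config: @0: width [4B, align 4] → 4; +4 pad (align 8); @8: format [8B, align 8] → 16; @16: pitch [4B, align 4] → 20; +4 pad (align 8); @24: channels [8B, align 8] → 32; size 32, align 8
@0: version [32B, align 2] → 32
@32: signature [20B, align 2] → 52
@52: blocks [2B, align 2] → 54

52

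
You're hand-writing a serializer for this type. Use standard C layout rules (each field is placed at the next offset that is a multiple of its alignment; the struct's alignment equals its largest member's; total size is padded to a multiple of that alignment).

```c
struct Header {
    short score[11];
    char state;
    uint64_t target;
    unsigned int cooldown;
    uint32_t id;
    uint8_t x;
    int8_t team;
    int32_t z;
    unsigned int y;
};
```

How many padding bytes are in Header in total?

7

score at 0 (size 22, align 2) → ends 22
state at 22 (size 1, align 1) → ends 23
pad 1 to align 8 for target
target at 24 (size 8, align 8) → ends 32
cooldown at 32 (size 4, align 4) → ends 36
id at 36 (size 4, align 4) → ends 40
x at 40 (size 1, align 1) → ends 41
team at 41 (size 1, align 1) → ends 42
pad 2 to align 4 for z
z at 44 (size 4, align 4) → ends 48
y at 48 (size 4, align 4) → ends 52
tail pad 4 to reach multiple of 8
total 56 bytes, alignment 8
data bytes 49, size 56 → padding 7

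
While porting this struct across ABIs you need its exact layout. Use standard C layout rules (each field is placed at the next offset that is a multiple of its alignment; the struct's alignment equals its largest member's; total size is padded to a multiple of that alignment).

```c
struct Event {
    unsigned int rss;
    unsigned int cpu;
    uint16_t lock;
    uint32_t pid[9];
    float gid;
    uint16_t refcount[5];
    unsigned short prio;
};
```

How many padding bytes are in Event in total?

rss at 0 (size 4, align 4) → ends 4
cpu at 4 (size 4, align 4) → ends 8
lock at 8 (size 2, align 2) → ends 10
pad 2 to align 4 for pid
pid at 12 (size 36, align 4) → ends 48
gid at 48 (size 4, align 4) → ends 52
refcount at 52 (size 10, align 2) → ends 62
prio at 62 (size 2, align 2) → ends 64
total 64 bytes, alignment 4
data bytes 62, size 64 → padding 2

2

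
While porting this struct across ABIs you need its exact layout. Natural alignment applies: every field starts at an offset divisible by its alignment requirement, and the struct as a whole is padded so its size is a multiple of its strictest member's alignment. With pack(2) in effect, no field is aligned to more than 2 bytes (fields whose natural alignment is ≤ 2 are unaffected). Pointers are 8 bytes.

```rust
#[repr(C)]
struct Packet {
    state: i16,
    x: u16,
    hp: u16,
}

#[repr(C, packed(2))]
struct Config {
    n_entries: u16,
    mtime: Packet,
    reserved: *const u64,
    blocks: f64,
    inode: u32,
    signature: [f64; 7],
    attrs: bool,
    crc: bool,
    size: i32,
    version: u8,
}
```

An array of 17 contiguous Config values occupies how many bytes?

1564

Packet: state at 0 (size 2, align 2) → ends 2; x at 2 (size 2, align 2) → ends 4; hp at 4 (size 2, align 2) → ends 6; total 6 bytes, alignment 2
n_entries at 0 (size 2, align 2) → ends 2
mtime at 2 (size 6, align 2) → ends 8
reserved at 8 (size 8, align 2) → ends 16
blocks at 16 (size 8, align 2) → ends 24
inode at 24 (size 4, align 2) → ends 28
signature at 28 (size 56, align 2) → ends 84
attrs at 84 (size 1, align 1) → ends 85
crc at 85 (size 1, align 1) → ends 86
size at 86 (size 4, align 2) → ends 90
version at 90 (size 1, align 1) → ends 91
tail pad 1 to reach multiple of 2
total 92 bytes, alignment 2
array of 17: 17 × 92 = 1564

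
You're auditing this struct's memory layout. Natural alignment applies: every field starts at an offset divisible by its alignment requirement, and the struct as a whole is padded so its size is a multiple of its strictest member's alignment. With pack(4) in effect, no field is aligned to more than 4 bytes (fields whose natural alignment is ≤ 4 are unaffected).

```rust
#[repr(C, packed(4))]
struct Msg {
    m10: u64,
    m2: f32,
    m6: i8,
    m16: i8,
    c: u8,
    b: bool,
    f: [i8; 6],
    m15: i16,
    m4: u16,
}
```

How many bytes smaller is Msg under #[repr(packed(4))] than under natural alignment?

natural layout:
  m10 at 0 (size 8, align 8) → ends 8
  m2 at 8 (size 4, align 4) → ends 12
  m6 at 12 (size 1, align 1) → ends 13
  m16 at 13 (size 1, align 1) → ends 14
  c at 14 (size 1, align 1) → ends 15
  b at 15 (size 1, align 1) → ends 16
  f at 16 (size 6, align 1) → ends 22
  m15 at 22 (size 2, align 2) → ends 24
  m4 at 24 (size 2, align 2) → ends 26
  tail pad 6 to reach multiple of 8
  total 32 bytes, alignment 8
packed(4) layout:
  m10 at 0 (size 8, align 4) → ends 8
  m2 at 8 (size 4, align 4) → ends 12
  m6 at 12 (size 1, align 1) → ends 13
  m16 at 13 (size 1, align 1) → ends 14
  c at 14 (size 1, align 1) → ends 15
  b at 15 (size 1, align 1) → ends 16
  f at 16 (size 6, align 1) → ends 22
  m15 at 22 (size 2, align 2) → ends 24
  m4 at 24 (size 2, align 2) → ends 26
  tail pad 2 to reach multiple of 4
  total 28 bytes, alignment 4
32 − 28 = 4

4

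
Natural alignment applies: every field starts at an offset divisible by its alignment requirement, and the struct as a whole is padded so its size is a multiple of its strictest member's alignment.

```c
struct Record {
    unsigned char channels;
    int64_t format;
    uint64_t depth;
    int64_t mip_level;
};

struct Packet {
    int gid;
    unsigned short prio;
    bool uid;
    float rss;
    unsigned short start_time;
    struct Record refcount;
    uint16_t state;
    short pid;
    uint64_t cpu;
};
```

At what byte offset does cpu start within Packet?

56

Record: 0..1  channels  (1B, 1-aligned); 1..8  -- padding (7B); 8..16  format  (8B, 8-aligned); 16..24  depth  (8B, 8-aligned); 24..32  mip_level  (8B, 8-aligned); sizeof = 32, alignof = 8
0..4  gid  (4B, 4-aligned)
4..6  prio  (2B, 2-aligned)
6..7  uid  (1B, 1-aligned)
7..8  -- padding (1B)
8..12  rss  (4B, 4-aligned)
12..14  start_time  (2B, 2-aligned)
14..16  -- padding (2B)
16..48  refcount  (32B, 8-aligned)
48..50  state  (2B, 2-aligned)
50..52  pid  (2B, 2-aligned)
52..56  -- padding (4B)
56..64  cpu  (8B, 8-aligned)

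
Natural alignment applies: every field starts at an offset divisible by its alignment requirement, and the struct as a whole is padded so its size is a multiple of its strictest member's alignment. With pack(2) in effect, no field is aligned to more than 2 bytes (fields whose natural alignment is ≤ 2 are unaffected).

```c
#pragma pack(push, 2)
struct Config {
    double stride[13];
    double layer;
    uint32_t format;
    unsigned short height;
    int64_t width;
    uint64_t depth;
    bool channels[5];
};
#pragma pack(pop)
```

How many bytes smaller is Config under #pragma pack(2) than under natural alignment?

4

natural layout:
  stride at 0 (size 104, align 8) → ends 104
  layer at 104 (size 8, align 8) → ends 112
  format at 112 (size 4, align 4) → ends 116
  height at 116 (size 2, align 2) → ends 118
  pad 2 to align 8 for width
  width at 120 (size 8, align 8) → ends 128
  depth at 128 (size 8, align 8) → ends 136
  channels at 136 (size 5, align 1) → ends 141
  tail pad 3 to reach multiple of 8
  total 144 bytes, alignment 8
packed(2) layout:
  stride at 0 (size 104, align 2) → ends 104
  layer at 104 (size 8, align 2) → ends 112
  format at 112 (size 4, align 2) → ends 116
  height at 116 (size 2, align 2) → ends 118
  width at 118 (size 8, align 2) → ends 126
  depth at 126 (size 8, align 2) → ends 134
  channels at 134 (size 5, align 1) → ends 139
  tail pad 1 to reach multiple of 2
  total 140 bytes, alignment 2
144 − 140 = 4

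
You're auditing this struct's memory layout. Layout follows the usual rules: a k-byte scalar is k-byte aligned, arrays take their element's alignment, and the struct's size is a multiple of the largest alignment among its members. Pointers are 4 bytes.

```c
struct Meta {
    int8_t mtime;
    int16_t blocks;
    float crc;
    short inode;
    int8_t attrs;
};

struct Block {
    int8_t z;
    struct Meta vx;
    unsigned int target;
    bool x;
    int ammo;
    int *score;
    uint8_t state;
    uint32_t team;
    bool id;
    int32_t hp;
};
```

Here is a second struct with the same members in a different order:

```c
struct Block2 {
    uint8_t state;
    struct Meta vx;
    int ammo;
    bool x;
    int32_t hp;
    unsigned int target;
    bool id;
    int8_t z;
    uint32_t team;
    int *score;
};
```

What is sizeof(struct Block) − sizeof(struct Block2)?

Meta: 0..1  mtime  (1B, 1-aligned); 1..2  -- padding (1B); 2..4  blocks  (2B, 2-aligned); 4..8  crc  (4B, 4-aligned); 8..10  inode  (2B, 2-aligned); 10..11  attrs  (1B, 1-aligned); 11..12  -- tail padding (1B); sizeof = 12, alignof = 4
0..1  z  (1B, 1-aligned)
1..4  -- padding (3B)
4..16  vx  (12B, 4-aligned)
16..20  target  (4B, 4-aligned)
20..21  x  (1B, 1-aligned)
21..24  -- padding (3B)
24..28  ammo  (4B, 4-aligned)
28..32  score  (4B, 4-aligned)
32..33  state  (1B, 1-aligned)
33..36  -- padding (3B)
36..40  team  (4B, 4-aligned)
40..41  id  (1B, 1-aligned)
41..44  -- padding (3B)
44..48  hp  (4B, 4-aligned)
sizeof = 48, alignof = 4
— Block2 —
0..1  state  (1B, 1-aligned)
1..4  -- padding (3B)
4..16  vx  (12B, 4-aligned)
16..20  ammo  (4B, 4-aligned)
20..21  x  (1B, 1-aligned)
21..24  -- padding (3B)
24..28  hp  (4B, 4-aligned)
28..32  target  (4B, 4-aligned)
32..33  id  (1B, 1-aligned)
33..34  z  (1B, 1-aligned)
34..36  -- padding (2B)
36..40  team  (4B, 4-aligned)
40..44  score  (4B, 4-aligned)
sizeof = 44, alignof = 4
48 − 44 = 4

4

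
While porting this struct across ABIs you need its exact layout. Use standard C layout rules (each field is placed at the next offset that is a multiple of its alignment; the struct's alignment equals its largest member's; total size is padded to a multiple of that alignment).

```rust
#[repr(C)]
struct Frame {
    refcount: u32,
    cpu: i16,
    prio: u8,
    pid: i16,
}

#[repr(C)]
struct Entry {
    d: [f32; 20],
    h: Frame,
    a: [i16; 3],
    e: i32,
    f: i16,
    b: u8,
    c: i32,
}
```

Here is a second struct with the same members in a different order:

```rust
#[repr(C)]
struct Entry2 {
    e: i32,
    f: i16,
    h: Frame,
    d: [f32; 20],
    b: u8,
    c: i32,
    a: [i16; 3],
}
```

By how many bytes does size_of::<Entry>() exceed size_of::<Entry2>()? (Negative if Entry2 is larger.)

-4

Frame: @0: refcount [4B, align 4] → 4; @4: cpu [2B, align 2] → 6; @6: prio [1B, align 1] → 7; +1 pad (align 2); @8: pid [2B, align 2] → 10; +2 tail pad (align 4); size 12, align 4
@0: d [80B, align 4] → 80
@80: h [12B, align 4] → 92
@92: a [6B, align 2] → 98
+2 pad (align 4)
@100: e [4B, align 4] → 104
@104: f [2B, align 2] → 106
@106: b [1B, align 1] → 107
+1 pad (align 4)
@108: c [4B, align 4] → 112
size 112, align 4
— Entry2 —
@0: e [4B, align 4] → 4
@4: f [2B, align 2] → 6
+2 pad (align 4)
@8: h [12B, align 4] → 20
@20: d [80B, align 4] → 100
@100: b [1B, align 1] → 101
+3 pad (align 4)
@104: c [4B, align 4] → 108
@108: a [6B, align 2] → 114
+2 tail pad (align 4)
size 116, align 4
112 − 116 = -4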